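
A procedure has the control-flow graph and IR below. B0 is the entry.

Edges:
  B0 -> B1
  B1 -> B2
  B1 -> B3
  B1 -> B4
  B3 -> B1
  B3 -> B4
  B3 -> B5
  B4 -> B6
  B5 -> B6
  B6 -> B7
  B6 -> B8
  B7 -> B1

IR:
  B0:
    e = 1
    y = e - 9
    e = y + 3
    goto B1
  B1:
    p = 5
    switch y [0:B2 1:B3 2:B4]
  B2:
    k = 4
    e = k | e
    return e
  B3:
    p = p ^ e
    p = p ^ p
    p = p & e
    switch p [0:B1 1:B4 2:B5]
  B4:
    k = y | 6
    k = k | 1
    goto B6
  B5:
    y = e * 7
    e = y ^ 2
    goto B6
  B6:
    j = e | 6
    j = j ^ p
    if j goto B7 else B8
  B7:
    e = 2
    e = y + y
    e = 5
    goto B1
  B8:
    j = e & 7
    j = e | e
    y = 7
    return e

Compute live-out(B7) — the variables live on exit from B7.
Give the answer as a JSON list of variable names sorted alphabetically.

def/use:
  B0 def {e,y} use ∅
  B1 def {p} use {y}
  B2 def {e,k} use {e}
  B3 def {p} use {e,p}
  B4 def {k} use {y}
  B5 def {e,y} use {e}
  B6 def {j} use {e,p}
  B7 def {e} use {y}
  B8 def {j,y} use {e}

Live sets:
  live B0: ∅→{e,y}
  live B1: {e,y}→{e,p,y}
  live B2: {e}→∅
  live B3: {e,p,y}→{e,p,y}
  live B4: {e,p,y}→{e,p,y}
  live B5: {e,p}→{e,p,y}
  live B6: {e,p,y}→{e,y}
  live B7: {y}→{e,y}
  live B8: {e}→∅

live-out(B7) = ["e", "y"]

Answer: ["e", "y"]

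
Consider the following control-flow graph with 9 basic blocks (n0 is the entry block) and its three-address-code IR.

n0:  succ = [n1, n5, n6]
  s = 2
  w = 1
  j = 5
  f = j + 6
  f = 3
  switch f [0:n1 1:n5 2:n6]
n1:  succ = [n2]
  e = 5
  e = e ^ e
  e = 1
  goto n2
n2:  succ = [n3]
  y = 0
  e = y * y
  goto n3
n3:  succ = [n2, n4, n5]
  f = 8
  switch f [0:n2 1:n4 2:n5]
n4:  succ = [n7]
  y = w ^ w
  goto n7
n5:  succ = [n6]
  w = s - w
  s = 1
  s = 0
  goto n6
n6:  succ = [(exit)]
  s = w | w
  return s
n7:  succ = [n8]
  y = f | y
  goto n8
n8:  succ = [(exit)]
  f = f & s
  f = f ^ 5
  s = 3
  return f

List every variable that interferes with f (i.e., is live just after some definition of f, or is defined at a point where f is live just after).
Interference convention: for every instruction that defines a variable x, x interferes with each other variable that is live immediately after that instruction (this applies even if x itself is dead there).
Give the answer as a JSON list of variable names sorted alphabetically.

Answer: ["s", "w", "y"]

Working:
Per-block:
  n0 def {f,j,s,w} use ∅
  n1 def {e} use ∅
  n2 def {e,y} use ∅
  n3 def {f} use ∅
  n4 def {y} use {w}
  n5 def {s,w} use {s,w}
  n6 def {s} use {w}
  n7 def {y} use {f,y}
  n8 def {f,s} use {f,s}

Live sets:
  live n0: ∅→{s,w}
  live n1: {s,w}→{s,w}
  live n2: {s,w}→{s,w}
  live n3: {s,w}→{f,s,w}
  live n4: {f,s,w}→{f,s,y}
  live n5: {s,w}→{w}
  live n6: {w}→∅
  live n7: {f,s,y}→{f,s}
  live n8: {f,s}→∅

Interfere edges:
  e↔{s,w}
  f↔{s,w,y}
  j↔{s,w}
  s↔{e,f,j,w,y}
  w↔{e,f,j,s,y}
  y↔{f,s,w}

N(f) = ["s", "w", "y"]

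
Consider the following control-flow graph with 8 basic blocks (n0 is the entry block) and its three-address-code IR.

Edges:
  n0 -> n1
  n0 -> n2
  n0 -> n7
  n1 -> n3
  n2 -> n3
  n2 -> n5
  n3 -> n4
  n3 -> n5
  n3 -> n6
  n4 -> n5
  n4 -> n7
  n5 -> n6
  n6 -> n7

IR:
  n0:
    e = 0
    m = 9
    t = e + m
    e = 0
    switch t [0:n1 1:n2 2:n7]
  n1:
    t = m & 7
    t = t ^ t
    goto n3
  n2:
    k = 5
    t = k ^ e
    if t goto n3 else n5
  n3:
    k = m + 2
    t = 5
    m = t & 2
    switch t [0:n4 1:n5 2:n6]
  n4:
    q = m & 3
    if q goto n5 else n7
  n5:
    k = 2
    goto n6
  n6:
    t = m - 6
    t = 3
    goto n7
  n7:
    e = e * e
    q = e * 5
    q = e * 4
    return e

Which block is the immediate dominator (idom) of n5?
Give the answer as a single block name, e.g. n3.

idom tree: n1←n0 n2←n0 n3←n0 n4←n3 n5←n0 n6←n0 n7←n0
Dom at joins:
  n3: preds {n1,n2}: {n0,n1} ∩ {n0,n2} = {n0}; idom=n0
  n5: preds {n2,n3,n4}: {n0,n2} ∩ {n0,n3} ∩ {n0,n3,n4} = {n0}; idom=n0
  n6: preds {n3,n5}: {n0,n3} ∩ {n0,n5} = {n0}; idom=n0
  n7: preds {n0,n4,n6}: {n0} ∩ {n0,n3,n4} ∩ {n0,n6} = {n0}; idom=n0

idom(n5) = n0

Answer: n0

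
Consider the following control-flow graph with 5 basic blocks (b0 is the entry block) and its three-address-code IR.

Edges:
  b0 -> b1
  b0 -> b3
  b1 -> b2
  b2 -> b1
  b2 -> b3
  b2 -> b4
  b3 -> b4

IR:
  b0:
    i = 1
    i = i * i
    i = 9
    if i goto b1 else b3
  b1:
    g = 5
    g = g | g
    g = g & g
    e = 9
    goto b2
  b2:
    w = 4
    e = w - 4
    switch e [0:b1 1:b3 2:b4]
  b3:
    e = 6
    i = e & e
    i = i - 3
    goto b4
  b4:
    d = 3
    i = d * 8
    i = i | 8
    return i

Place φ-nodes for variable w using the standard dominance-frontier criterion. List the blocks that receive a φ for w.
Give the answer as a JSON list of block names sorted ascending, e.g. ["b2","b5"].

Answer: ["b1", "b3", "b4"]

Working:
idom tree: b1←b0 b2←b1 b3←b0 b4←b0
Dom at joins:
  b1: preds {b0,b2}: {b0} ∩ {b0,b1,b2} = {b0}; idom=b0
  b3: preds {b0,b2}: {b0} ∩ {b0,b1,b2} = {b0}; idom=b0
  b4: preds {b2,b3}: {b0,b1,b2} ∩ {b0,b3} = {b0}; idom=b0

DF walk-up:
  join b1 pred b0: · stop@b0
  join b1 pred b2: b2→b1 stop@b0
  join b3 pred b0: · stop@b0
  join b3 pred b2: b2→b1 stop@b0
  join b4 pred b2: b2→b1 stop@b0
  join b4 pred b3: b3 stop@b0
  b0: DF=∅
  b1: DF={b1,b3,b4}
  b2: DF={b1,b3,b4}
  b3: DF={b4}
  b4: DF=∅

φ for w: defs {b2}
  DF⁺ = {b1,b3,b4}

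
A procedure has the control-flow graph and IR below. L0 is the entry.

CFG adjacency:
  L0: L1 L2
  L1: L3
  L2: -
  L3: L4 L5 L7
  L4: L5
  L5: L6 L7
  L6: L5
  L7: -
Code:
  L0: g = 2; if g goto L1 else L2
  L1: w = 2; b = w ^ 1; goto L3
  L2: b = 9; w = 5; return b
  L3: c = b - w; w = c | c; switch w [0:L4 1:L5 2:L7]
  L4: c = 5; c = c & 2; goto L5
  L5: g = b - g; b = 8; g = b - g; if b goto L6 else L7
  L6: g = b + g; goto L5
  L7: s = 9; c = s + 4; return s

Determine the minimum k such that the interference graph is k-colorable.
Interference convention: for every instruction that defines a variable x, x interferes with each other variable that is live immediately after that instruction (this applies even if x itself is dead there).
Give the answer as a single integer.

def/use:
  L0: {g} / ∅
  L1: {b,w} / ∅
  L2: {b,w} / ∅
  L3: {c,w} / {b,w}
  L4: {c} / ∅
  L5: {b,g} / {b,g}
  L6: {g} / {b,g}
  L7: {c,s} / ∅

Live sets:
  L0: in=∅ out={g}
  L1: in={g} out={b,g,w}
  L2: in=∅ out=∅
  L3: in={b,g,w} out={b,g}
  L4: in={b,g} out={b,g}
  L5: in={b,g} out={b,g}
  L6: in={b,g} out={b,g}
  L7: in=∅ out=∅

Conflict graph:
  b: {c,g,w}
  c: {b,g,s}
  g: {b,c,w}
  s: {c}
  w: {b,g}

Colouring:
  lower bound: {b,c,g} mutually conflict ⇒ χ ≥ 3
  3-colouring: r0={b,s}  r1={c,w}  r2={g}
  χ = 3

Answer: 3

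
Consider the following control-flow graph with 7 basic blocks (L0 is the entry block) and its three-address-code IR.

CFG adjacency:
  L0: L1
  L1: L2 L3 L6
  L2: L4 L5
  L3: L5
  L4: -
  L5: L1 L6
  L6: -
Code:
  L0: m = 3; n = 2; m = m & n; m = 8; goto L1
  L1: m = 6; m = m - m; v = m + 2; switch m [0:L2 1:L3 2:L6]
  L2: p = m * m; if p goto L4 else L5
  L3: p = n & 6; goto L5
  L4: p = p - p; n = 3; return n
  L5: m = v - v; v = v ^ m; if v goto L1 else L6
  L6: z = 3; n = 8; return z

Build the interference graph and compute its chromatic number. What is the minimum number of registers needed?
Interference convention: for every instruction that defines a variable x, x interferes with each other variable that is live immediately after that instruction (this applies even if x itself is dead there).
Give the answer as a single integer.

Answer: 3

Analysis:
Per-block:
  L0: {m,n} / ∅
  L1: {m,v} / ∅
  L2: {p} / {m}
  L3: {p} / {n}
  L4: {n,p} / {p}
  L5: {m,v} / {v}
  L6: {n,z} / ∅

Liveness:
  live L0: ∅→{n}
  live L1: {n}→{m,n,v}
  live L2: {m,n,v}→{n,p,v}
  live L3: {n,v}→{n,v}
  live L4: {p}→∅
  live L5: {n,v}→{n}
  live L6: ∅→∅

Conflict graph:
  m↔{n,v}
  n↔{m,p,v,z}
  p↔{n,v}
  v↔{m,n,p}
  z↔{n}

Colouring:
  {m,n,v} pairwise interfere (3-clique) ⇒ χ ≥ 3
  assign m→c2 n→c0 p→c2 v→c1 z→c1 — no edge inside a register ⇒ χ ≤ 3
  χ = 3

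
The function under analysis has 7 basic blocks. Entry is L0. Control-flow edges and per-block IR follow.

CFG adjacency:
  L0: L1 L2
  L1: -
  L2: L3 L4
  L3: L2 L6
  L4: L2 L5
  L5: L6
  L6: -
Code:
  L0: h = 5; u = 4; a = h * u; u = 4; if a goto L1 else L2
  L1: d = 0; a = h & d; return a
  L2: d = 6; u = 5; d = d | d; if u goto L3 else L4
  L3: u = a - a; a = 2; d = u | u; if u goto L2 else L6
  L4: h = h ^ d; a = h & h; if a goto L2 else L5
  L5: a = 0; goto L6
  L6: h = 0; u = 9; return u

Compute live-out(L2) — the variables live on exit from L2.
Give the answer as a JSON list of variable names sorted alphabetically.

Answer: ["a", "d", "h"]

Analysis:
Block summaries:
  L0: {a,h,u} / ∅
  L1: {a,d} / {h}
  L2: {d,u} / ∅
  L3: {a,d,u} / {a}
  L4: {a,h} / {d,h}
  L5: {a} / ∅
  L6: {h,u} / ∅

Liveness:
  live L0: ∅→{a,h}
  live L1: {h}→∅
  live L2: {a,h}→{a,d,h}
  live L3: {a,h}→{a,h}
  live L4: {d,h}→{a,h}
  live L5: ∅→∅
  live L6: ∅→∅

live-out(L2) = ["a", "d", "h"]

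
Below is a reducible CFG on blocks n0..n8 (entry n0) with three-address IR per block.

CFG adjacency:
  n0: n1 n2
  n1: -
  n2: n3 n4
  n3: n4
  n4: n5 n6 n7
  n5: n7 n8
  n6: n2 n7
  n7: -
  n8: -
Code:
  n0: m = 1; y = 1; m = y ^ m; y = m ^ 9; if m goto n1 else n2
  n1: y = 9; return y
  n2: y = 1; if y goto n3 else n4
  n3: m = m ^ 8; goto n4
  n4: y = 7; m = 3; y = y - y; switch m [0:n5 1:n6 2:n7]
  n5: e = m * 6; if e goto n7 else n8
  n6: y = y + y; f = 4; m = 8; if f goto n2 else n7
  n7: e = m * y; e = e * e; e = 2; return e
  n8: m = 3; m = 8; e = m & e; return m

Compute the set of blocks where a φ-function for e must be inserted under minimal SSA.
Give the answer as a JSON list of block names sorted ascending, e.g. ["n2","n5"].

Answer: ["n7"]

Working:
idom tree: n1←n0 n2←n0 n3←n2 n4←n2 n5←n4 n6←n4 n7←n4 n8←n5
Join-block Dom:
  n2: preds {n0,n6}: {n0} ∩ {n0,n2,n4,n6} = {n0}; idom=n0
  n4: preds {n2,n3}: {n0,n2} ∩ {n0,n2,n3} = {n0,n2}; idom=n2
  n7: preds {n4,n5,n6}: {n0,n2,n4} ∩ {n0,n2,n4,n5} ∩ {n0,n2,n4,n6} = {n0,n2,n4}; idom=n4

DF walk-up:
  n2←n0: walk · to n0
  n2←n6: walk n6→n4→n2 to n0
  n4←n2: walk · to n2
  n4←n3: walk n3 to n2
  n7←n4: walk · to n4
  n7←n5: walk n5 to n4
  n7←n6: walk n6 to n4
  n0 → ∅
  n1 → ∅
  n2 → {n2}
  n3 → {n4}
  n4 → {n2}
  n5 → {n7}
  n6 → {n2,n7}
  n7 → ∅
  n8 → ∅

φ for e: defs {n5,n7,n8}
  DF⁺ = {n7}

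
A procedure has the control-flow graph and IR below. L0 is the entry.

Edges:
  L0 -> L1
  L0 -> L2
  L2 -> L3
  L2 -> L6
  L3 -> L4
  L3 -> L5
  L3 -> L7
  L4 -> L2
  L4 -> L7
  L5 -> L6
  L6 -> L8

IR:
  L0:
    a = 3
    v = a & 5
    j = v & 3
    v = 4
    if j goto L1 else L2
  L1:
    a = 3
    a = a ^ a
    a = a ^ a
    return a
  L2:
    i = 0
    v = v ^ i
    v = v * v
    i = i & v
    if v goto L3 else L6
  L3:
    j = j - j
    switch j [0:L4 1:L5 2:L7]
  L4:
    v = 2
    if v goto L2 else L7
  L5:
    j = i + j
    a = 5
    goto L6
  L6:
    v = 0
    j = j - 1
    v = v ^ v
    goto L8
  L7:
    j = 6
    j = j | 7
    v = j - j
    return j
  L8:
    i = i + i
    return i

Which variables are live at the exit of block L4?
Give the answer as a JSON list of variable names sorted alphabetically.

Answer: ["j", "v"]

Derivation:
def/use:
  L0: {a,j,v} / ∅
  L1: {a} / ∅
  L2: {i,v} / {v}
  L3: {j} / {j}
  L4: {v} / ∅
  L5: {a,j} / {i,j}
  L6: {j,v} / {j}
  L7: {j,v} / ∅
  L8: {i} / {i}

Backward fixpoint:
  L0 li=∅ lo={j,v}
  L1 li=∅ lo=∅
  L2 li={j,v} lo={i,j}
  L3 li={i,j} lo={i,j}
  L4 li={j} lo={j,v}
  L5 li={i,j} lo={i,j}
  L6 li={i,j} lo={i}
  L7 li=∅ lo=∅
  L8 li={i} lo=∅

live-out(L4) = ["j", "v"]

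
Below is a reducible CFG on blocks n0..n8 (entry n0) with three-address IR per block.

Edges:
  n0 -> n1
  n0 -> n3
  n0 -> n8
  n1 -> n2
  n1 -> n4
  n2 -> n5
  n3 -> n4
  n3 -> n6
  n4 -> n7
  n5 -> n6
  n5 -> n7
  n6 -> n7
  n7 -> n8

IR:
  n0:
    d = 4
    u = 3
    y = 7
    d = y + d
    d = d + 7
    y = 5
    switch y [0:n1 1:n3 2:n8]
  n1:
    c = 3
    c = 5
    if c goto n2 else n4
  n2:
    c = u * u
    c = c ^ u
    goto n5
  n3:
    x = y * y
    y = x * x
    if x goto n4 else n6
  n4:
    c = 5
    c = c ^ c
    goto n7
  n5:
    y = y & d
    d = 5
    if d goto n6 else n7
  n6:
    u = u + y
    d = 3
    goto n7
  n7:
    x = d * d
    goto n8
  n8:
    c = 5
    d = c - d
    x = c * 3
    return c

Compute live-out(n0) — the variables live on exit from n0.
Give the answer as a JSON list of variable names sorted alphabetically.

Answer: ["d", "u", "y"]

Working:
def/use:
  n0 def {d,u,y} use ∅
  n1 def {c} use ∅
  n2 def {c} use {u}
  n3 def {x,y} use {y}
  n4 def {c} use ∅
  n5 def {d,y} use {d,y}
  n6 def {d,u} use {u,y}
  n7 def {x} use {d}
  n8 def {c,d,x} use {d}

Backward fixpoint:
  n0 li=∅ lo={d,u,y}
  n1 li={d,u,y} lo={d,u,y}
  n2 li={d,u,y} lo={d,u,y}
  n3 li={d,u,y} lo={d,u,y}
  n4 li={d} lo={d}
  n5 li={d,u,y} lo={d,u,y}
  n6 li={u,y} lo={d}
  n7 li={d} lo={d}
  n8 li={d} lo=∅

live-out(n0) = ["d", "u", "y"]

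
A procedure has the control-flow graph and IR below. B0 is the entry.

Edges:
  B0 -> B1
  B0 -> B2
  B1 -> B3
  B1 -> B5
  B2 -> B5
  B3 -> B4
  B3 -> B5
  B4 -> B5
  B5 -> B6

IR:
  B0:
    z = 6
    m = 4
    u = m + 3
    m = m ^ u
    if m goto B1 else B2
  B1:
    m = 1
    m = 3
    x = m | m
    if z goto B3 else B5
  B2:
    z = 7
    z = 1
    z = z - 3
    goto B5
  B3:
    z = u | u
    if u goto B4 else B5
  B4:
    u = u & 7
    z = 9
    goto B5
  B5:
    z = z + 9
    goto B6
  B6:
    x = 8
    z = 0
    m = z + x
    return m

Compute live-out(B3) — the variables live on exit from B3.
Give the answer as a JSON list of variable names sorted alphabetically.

Per-block:
  B0 def {m,u,z} use ∅
  B1 def {m,x} use {z}
  B2 def {z} use ∅
  B3 def {z} use {u}
  B4 def {u,z} use {u}
  B5 def {z} use {z}
  B6 def {m,x,z} use ∅

Liveness:
  live B0: ∅→{u,z}
  live B1: {u,z}→{u,z}
  live B2: ∅→{z}
  live B3: {u}→{u,z}
  live B4: {u}→{z}
  live B5: {z}→∅
  live B6: ∅→∅

live-out(B3) = ["u", "z"]

Answer: ["u", "z"]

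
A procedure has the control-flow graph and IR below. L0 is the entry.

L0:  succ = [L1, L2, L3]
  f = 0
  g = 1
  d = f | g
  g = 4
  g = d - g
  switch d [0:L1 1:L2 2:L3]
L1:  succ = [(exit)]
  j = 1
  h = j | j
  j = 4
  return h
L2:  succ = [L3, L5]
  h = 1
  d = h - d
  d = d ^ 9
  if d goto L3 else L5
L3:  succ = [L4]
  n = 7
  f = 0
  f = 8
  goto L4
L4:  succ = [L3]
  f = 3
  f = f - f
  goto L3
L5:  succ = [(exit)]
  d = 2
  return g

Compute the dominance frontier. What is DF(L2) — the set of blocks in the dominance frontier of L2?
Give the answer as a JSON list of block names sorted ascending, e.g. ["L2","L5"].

Answer: ["L3"]

Derivation:
idom tree: L1←L0 L2←L0 L3←L0 L4←L3 L5←L2
Dom∩ at merges:
  L3: preds {L0,L2,L4}: {L0} ∩ {L0,L2} ∩ {L0,L3,L4} = {L0}; idom=L0

DF derivation:
  L3←L0: walk · to L0
  L3←L2: walk L2 to L0
  L3←L4: walk L4→L3 to L0
  L0: DF=∅
  L1: DF=∅
  L2: DF={L3}
  L3: DF={L3}
  L4: DF={L3}
  L5: DF=∅

DF(L2) = ["L3"]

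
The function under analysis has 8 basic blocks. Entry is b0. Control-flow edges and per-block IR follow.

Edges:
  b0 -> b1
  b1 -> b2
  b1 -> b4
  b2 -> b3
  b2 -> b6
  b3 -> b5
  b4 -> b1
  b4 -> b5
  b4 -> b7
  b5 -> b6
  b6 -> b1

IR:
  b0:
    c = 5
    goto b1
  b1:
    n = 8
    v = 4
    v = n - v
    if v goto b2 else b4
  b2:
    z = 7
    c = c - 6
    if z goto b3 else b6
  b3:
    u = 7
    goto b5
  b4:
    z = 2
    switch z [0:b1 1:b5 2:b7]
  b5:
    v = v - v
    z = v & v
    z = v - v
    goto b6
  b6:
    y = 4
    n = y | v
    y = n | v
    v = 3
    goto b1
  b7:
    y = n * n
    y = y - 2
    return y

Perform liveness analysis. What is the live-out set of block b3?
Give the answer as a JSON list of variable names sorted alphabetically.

def/use:
  b0: def={c} ue=∅
  b1: def={n,v} ue=∅
  b2: def={c,z} ue={c}
  b3: def={u} ue=∅
  b4: def={z} ue=∅
  b5: def={v,z} ue={v}
  b6: def={n,v,y} ue={v}
  b7: def={y} ue={n}

Backward fixpoint:
  b0 li=∅ lo={c}
  b1 li={c} lo={c,n,v}
  b2 li={c,v} lo={c,v}
  b3 li={c,v} lo={c,v}
  b4 li={c,n,v} lo={c,n,v}
  b5 li={c,v} lo={c,v}
  b6 li={c,v} lo={c}
  b7 li={n} lo=∅

live-out(b3) = ["c", "v"]

Answer: ["c", "v"]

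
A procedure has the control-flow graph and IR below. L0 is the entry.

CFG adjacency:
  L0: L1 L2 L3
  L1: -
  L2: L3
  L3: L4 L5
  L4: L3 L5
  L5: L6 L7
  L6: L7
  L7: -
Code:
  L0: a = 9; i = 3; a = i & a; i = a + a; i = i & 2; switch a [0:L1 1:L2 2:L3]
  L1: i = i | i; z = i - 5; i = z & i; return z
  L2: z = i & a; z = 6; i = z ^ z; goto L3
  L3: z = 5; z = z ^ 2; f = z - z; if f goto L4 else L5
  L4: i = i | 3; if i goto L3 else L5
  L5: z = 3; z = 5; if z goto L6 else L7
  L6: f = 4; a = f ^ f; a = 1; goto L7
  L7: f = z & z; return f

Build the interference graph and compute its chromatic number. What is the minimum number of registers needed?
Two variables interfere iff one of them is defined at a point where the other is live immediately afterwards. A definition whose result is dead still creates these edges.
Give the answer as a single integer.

Answer: 3

Analysis:
Per-block:
  L0: def={a,i} ue=∅
  L1: def={i,z} ue={i}
  L2: def={i,z} ue={a,i}
  L3: def={f,z} ue=∅
  L4: def={i} ue={i}
  L5: def={z} ue=∅
  L6: def={a,f} ue=∅
  L7: def={f} ue={z}

Liveness:
  L0: in=∅ out={a,i}
  L1: in={i} out=∅
  L2: in={a,i} out={i}
  L3: in={i} out={i}
  L4: in={i} out={i}
  L5: in=∅ out={z}
  L6: in={z} out={z}
  L7: in={z} out=∅

Conflict graph:
  a: {i,z}
  f: {i,z}
  i: {a,f,z}
  z: {a,f,i}

Registers:
  clique {a,i,z} ⇒ need ≥ 3
  3-colouring: r0={i}  r1={z}  r2={a,f}
  χ = 3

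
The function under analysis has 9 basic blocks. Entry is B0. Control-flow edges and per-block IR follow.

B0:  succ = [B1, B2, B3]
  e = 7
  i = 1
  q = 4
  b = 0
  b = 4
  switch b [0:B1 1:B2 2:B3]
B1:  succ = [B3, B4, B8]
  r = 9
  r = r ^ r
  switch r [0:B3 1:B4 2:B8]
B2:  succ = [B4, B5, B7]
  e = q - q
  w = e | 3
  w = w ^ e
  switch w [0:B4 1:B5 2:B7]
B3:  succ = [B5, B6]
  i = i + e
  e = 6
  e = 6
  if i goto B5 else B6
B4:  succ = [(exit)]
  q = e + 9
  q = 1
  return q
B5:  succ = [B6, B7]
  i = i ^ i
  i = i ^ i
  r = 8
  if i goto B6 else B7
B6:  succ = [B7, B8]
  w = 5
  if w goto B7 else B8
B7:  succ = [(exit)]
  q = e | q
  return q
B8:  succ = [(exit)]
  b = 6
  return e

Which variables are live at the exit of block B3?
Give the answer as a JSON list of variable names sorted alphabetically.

Block summaries:
  B0: {b,e,i,q} / ∅
  B1: {r} / ∅
  B2: {e,w} / {q}
  B3: {e,i} / {e,i}
  B4: {q} / {e}
  B5: {i,r} / {i}
  B6: {w} / ∅
  B7: {q} / {e,q}
  B8: {b} / {e}

Live sets:
  B0 li=∅ lo={e,i,q}
  B1 li={e,i,q} lo={e,i,q}
  B2 li={i,q} lo={e,i,q}
  B3 li={e,i,q} lo={e,i,q}
  B4 li={e} lo=∅
  B5 li={e,i,q} lo={e,q}
  B6 li={e,q} lo={e,q}
  B7 li={e,q} lo=∅
  B8 li={e} lo=∅

live-out(B3) = ["e", "i", "q"]

Answer: ["e", "i", "q"]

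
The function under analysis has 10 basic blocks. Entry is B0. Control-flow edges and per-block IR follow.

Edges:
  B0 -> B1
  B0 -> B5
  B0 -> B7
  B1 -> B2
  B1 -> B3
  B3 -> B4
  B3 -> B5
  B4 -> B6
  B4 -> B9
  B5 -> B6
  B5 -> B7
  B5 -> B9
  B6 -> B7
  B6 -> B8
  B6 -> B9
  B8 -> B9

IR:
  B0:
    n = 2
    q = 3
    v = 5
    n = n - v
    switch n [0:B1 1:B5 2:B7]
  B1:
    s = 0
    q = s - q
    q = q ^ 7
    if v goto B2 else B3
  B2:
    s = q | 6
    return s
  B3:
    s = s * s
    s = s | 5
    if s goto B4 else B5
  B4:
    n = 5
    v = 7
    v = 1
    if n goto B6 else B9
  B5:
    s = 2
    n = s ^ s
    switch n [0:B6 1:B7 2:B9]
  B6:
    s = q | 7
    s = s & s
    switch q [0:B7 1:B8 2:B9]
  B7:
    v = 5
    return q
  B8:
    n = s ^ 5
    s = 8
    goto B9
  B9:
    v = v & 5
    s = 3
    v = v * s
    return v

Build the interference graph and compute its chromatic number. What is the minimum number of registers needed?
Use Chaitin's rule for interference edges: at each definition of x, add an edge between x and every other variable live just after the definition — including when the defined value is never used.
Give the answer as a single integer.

Answer: 3

Analysis:
Per-block:
  B0 def {n,q,v} use ∅
  B1 def {q,s} use {q,v}
  B2 def {s} use {q}
  B3 def {s} use {s}
  B4 def {n,v} use ∅
  B5 def {n,s} use ∅
  B6 def {s} use {q}
  B7 def {v} use {q}
  B8 def {n,s} use {s}
  B9 def {s,v} use {v}

Backward fixpoint:
  B0: in=∅ out={q,v}
  B1: in={q,v} out={q,s,v}
  B2: in={q} out=∅
  B3: in={q,s,v} out={q,v}
  B4: in={q} out={q,v}
  B5: in={q,v} out={q,v}
  B6: in={q,v} out={q,s,v}
  B7: in={q} out=∅
  B8: in={s,v} out={v}
  B9: in={v} out=∅

Interfere edges:
  n — {q,v}
  q — {n,s,v}
  s — {q,v}
  v — {n,q,s}

Registers:
  clique {n,q,v} ⇒ need ≥ 3
  3-colouring: r0={q}  r1={v}  r2={n,s}
  χ = 3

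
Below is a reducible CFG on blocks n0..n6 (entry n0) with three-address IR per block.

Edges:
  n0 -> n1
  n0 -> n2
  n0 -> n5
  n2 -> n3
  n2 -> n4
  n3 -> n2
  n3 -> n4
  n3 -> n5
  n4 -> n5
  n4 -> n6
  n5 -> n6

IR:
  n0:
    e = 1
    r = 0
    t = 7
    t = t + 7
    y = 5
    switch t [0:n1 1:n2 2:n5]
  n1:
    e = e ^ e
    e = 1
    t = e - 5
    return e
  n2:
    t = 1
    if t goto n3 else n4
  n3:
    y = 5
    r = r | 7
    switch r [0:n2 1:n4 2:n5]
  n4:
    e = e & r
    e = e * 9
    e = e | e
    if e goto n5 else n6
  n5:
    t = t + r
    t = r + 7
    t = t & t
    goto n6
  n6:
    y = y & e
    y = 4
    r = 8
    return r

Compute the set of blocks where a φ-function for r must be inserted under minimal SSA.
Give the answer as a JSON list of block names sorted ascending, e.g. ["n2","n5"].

Answer: ["n2", "n4", "n5", "n6"]

Analysis:
idom tree: n1←n0 n2←n0 n3←n2 n4←n2 n5←n0 n6←n0
Join-block Dom:
  n2: preds {n0,n3}: {n0} ∩ {n0,n2,n3} = {n0}; idom=n0
  n4: preds {n2,n3}: {n0,n2} ∩ {n0,n2,n3} = {n0,n2}; idom=n2
  n5: preds {n0,n3,n4}: {n0} ∩ {n0,n2,n3} ∩ {n0,n2,n4} = {n0}; idom=n0
  n6: preds {n4,n5}: {n0,n2,n4} ∩ {n0,n5} = {n0}; idom=n0

DF walk-up:
  join n2 pred n0: · stop@n0
  join n2 pred n3: n3→n2 stop@n0
  join n4 pred n2: · stop@n2
  join n4 pred n3: n3 stop@n2
  join n5 pred n0: · stop@n0
  join n5 pred n3: n3→n2 stop@n0
  join n5 pred n4: n4→n2 stop@n0
  join n6 pred n4: n4→n2 stop@n0
  join n6 pred n5: n5 stop@n0
  n0: DF=∅
  n1: DF=∅
  n2: DF={n2,n5,n6}
  n3: DF={n2,n4,n5}
  n4: DF={n5,n6}
  n5: DF={n6}
  n6: DF=∅

φ for r: defs {n0,n3,n6}
  DF⁺ = {n2,n4,n5,n6}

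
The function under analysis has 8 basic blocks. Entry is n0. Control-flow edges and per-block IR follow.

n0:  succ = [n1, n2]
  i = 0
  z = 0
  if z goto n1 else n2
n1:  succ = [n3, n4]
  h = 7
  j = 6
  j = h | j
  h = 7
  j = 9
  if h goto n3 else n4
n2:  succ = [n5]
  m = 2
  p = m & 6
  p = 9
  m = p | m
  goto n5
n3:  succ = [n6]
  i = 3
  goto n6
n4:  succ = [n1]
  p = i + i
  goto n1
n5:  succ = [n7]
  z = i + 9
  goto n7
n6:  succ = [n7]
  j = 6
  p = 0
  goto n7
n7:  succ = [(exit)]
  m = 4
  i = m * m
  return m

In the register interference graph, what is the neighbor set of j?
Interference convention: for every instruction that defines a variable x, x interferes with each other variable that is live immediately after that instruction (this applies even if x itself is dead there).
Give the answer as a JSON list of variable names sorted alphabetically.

Answer: ["h", "i"]

Derivation:
def/use:
  n0: {i,z} / ∅
  n1: {h,j} / ∅
  n2: {m,p} / ∅
  n3: {i} / ∅
  n4: {p} / {i}
  n5: {z} / {i}
  n6: {j,p} / ∅
  n7: {i,m} / ∅

Liveness:
  n0: in=∅ out={i}
  n1: in={i} out={i}
  n2: in={i} out={i}
  n3: in=∅ out=∅
  n4: in={i} out={i}
  n5: in={i} out=∅
  n6: in=∅ out=∅
  n7: in=∅ out=∅

Interference:
  h: {i,j}
  i: {h,j,m,p,z}
  j: {h,i}
  m: {i,p}
  p: {i,m}
  z: {i}

N(j) = ["h", "i"]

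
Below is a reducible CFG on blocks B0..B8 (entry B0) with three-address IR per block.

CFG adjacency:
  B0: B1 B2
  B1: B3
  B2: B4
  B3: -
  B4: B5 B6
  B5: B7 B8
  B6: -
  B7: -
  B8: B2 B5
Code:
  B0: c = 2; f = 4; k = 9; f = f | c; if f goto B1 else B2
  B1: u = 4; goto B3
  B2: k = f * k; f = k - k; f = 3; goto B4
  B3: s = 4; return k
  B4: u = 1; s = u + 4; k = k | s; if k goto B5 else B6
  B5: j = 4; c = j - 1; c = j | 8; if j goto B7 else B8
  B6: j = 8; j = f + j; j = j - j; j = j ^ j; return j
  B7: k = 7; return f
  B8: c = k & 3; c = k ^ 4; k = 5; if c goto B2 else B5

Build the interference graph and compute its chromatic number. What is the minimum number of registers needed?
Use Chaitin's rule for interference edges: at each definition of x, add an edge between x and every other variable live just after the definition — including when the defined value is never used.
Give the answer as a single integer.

Answer: 4

Derivation:
def/use:
  B0: def={c,f,k} ue=∅
  B1: def={u} ue=∅
  B2: def={f,k} ue={f,k}
  B3: def={s} ue={k}
  B4: def={k,s,u} ue={k}
  B5: def={c,j} ue=∅
  B6: def={j} ue={f}
  B7: def={k} ue={f}
  B8: def={c,k} ue={k}

Live sets:
  B0: in=∅ out={f,k}
  B1: in={k} out={k}
  B2: in={f,k} out={f,k}
  B3: in={k} out=∅
  B4: in={f,k} out={f,k}
  B5: in={f,k} out={f,k}
  B6: in={f} out=∅
  B7: in={f} out=∅
  B8: in={f,k} out={f,k}

Interfere edges:
  c: {f,j,k}
  f: {c,j,k,s,u}
  j: {c,f,k}
  k: {c,f,j,s,u}
  s: {f,k}
  u: {f,k}

Colouring:
  clique {c,f,j,k} ⇒ need ≥ 4
  4-colouring: r0={f}  r1={k}  r2={c,s,u}  r3={j}
  χ = 4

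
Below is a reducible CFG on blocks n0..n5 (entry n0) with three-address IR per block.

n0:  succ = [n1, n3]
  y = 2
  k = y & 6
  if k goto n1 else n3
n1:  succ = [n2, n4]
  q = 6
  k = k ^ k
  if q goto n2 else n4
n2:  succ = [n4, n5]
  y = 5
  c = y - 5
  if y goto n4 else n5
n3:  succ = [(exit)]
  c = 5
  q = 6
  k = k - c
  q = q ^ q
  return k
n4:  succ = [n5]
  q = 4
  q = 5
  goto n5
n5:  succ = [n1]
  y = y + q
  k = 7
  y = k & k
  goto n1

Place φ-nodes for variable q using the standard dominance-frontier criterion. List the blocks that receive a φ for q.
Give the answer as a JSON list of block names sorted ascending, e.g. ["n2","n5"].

Answer: ["n1", "n5"]

Derivation:
idom tree: n1←n0 n2←n1 n3←n0 n4←n1 n5←n1
Dom at joins:
  n1: preds {n0,n5}: {n0} ∩ {n0,n1,n5} = {n0}; idom=n0
  n4: preds {n1,n2}: {n0,n1} ∩ {n0,n1,n2} = {n0,n1}; idom=n1
  n5: preds {n2,n4}: {n0,n1,n2} ∩ {n0,n1,n4} = {n0,n1}; idom=n1

Frontier:
  join n1 pred n0: · stop@n0
  join n1 pred n5: n5→n1 stop@n0
  join n4 pred n1: · stop@n1
  join n4 pred n2: n2 stop@n1
  join n5 pred n2: n2 stop@n1
  join n5 pred n4: n4 stop@n1
  n0 → ∅
  n1 → {n1}
  n2 → {n4,n5}
  n3 → ∅
  n4 → {n5}
  n5 → {n1}

φ for q: defs {n1,n3,n4}
  DF⁺ = {n1,n5}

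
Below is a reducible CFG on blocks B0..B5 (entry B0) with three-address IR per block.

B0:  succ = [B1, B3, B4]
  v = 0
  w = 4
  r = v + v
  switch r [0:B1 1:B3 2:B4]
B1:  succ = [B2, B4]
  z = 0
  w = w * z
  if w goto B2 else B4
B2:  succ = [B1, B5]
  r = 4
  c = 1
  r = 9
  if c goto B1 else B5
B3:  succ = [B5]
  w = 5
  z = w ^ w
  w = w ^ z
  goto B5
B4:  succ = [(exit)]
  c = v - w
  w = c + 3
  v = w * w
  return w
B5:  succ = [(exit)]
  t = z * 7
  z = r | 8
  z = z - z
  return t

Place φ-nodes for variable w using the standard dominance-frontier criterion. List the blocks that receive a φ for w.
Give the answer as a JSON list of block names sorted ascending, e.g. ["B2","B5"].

idom tree: B1←B0 B2←B1 B3←B0 B4←B0 B5←B0
Dom∩ at merges:
  B1: preds {B0,B2}: {B0} ∩ {B0,B1,B2} = {B0}; idom=B0
  B4: preds {B0,B1}: {B0} ∩ {B0,B1} = {B0}; idom=B0
  B5: preds {B2,B3}: {B0,B1,B2} ∩ {B0,B3} = {B0}; idom=B0

Frontier:
  B1←B0: walk · to B0
  B1←B2: walk B2→B1 to B0
  B4←B0: walk · to B0
  B4←B1: walk B1 to B0
  B5←B2: walk B2→B1 to B0
  B5←B3: walk B3 to B0
  B0 → ∅
  B1 → {B1,B4,B5}
  B2 → {B1,B5}
  B3 → {B5}
  B4 → ∅
  B5 → ∅

φ for w: defs {B0,B1,B3,B4}
  DF⁺ = {B1,B4,B5}

Answer: ["B1", "B4", "B5"]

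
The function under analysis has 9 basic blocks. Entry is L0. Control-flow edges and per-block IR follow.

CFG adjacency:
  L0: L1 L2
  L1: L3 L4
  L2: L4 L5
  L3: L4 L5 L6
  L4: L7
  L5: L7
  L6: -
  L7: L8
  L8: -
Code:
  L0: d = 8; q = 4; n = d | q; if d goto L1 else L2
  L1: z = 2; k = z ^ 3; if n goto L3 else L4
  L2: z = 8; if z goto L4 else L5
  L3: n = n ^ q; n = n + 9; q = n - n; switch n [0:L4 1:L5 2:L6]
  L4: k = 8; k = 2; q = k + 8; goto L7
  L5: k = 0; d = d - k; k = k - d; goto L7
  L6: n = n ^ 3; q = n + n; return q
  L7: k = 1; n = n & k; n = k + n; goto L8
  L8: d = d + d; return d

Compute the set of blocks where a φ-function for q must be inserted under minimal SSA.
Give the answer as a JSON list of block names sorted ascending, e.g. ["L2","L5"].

idom tree: L1←L0 L2←L0 L3←L1 L4←L0 L5←L0 L6←L3 L7←L0 L8←L7
Join-block Dom:
  L4: preds {L1,L2,L3}: {L0,L1} ∩ {L0,L2} ∩ {L0,L1,L3} = {L0}; idom=L0
  L5: preds {L2,L3}: {L0,L2} ∩ {L0,L1,L3} = {L0}; idom=L0
  L7: preds {L4,L5}: {L0,L4} ∩ {L0,L5} = {L0}; idom=L0

DF walk-up:
  join L4 pred L1: L1 stop@L0
  join L4 pred L2: L2 stop@L0
  join L4 pred L3: L3→L1 stop@L0
  join L5 pred L2: L2 stop@L0
  join L5 pred L3: L3→L1 stop@L0
  join L7 pred L4: L4 stop@L0
  join L7 pred L5: L5 stop@L0
  L0 → ∅
  L1 → {L4,L5}
  L2 → {L4,L5}
  L3 → {L4,L5}
  L4 → {L7}
  L5 → {L7}
  L6 → ∅
  L7 → ∅
  L8 → ∅

φ for q: defs {L0,L3,L4,L6}
  DF⁺ = {L4,L5,L7}

Answer: ["L4", "L5", "L7"]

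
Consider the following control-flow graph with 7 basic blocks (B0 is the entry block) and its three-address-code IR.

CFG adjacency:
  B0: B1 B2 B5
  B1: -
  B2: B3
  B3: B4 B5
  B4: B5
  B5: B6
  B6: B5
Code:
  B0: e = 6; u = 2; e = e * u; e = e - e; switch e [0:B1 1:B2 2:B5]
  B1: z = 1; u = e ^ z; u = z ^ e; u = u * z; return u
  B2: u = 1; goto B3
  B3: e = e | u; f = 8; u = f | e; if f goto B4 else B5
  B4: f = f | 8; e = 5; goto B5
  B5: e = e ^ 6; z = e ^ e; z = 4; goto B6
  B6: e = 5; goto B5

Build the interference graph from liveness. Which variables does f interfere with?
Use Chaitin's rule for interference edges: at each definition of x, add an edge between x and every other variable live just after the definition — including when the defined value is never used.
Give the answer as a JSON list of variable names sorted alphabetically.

Block summaries:
  B0: def={e,u} ue=∅
  B1: def={u,z} ue={e}
  B2: def={u} ue=∅
  B3: def={e,f,u} ue={e,u}
  B4: def={e,f} ue={f}
  B5: def={e,z} ue={e}
  B6: def={e} ue=∅

Liveness:
  B0: in=∅ out={e}
  B1: in={e} out=∅
  B2: in={e} out={e,u}
  B3: in={e,u} out={e,f}
  B4: in={f} out={e}
  B5: in={e} out=∅
  B6: in=∅ out={e}

Interfere edges:
  e — {f,u,z}
  f — {e,u}
  u — {e,f,z}
  z — {e,u}

N(f) = ["e", "u"]

Answer: ["e", "u"]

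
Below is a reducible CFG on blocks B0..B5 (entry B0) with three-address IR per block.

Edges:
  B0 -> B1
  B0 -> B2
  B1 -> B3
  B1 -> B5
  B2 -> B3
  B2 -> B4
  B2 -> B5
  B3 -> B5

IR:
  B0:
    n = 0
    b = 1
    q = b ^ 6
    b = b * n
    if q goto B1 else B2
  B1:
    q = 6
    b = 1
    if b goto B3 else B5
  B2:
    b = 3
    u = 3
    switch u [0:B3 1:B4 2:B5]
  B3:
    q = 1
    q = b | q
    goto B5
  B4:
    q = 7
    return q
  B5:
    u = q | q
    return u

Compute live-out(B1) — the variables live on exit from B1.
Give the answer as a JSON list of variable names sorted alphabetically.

def/use:
  B0 def {b,n,q} use ∅
  B1 def {b,q} use ∅
  B2 def {b,u} use ∅
  B3 def {q} use {b}
  B4 def {q} use ∅
  B5 def {u} use {q}

Backward fixpoint:
  B0: in=∅ out={q}
  B1: in=∅ out={b,q}
  B2: in={q} out={b,q}
  B3: in={b} out={q}
  B4: in=∅ out=∅
  B5: in={q} out=∅

live-out(B1) = ["b", "q"]

Answer: ["b", "q"]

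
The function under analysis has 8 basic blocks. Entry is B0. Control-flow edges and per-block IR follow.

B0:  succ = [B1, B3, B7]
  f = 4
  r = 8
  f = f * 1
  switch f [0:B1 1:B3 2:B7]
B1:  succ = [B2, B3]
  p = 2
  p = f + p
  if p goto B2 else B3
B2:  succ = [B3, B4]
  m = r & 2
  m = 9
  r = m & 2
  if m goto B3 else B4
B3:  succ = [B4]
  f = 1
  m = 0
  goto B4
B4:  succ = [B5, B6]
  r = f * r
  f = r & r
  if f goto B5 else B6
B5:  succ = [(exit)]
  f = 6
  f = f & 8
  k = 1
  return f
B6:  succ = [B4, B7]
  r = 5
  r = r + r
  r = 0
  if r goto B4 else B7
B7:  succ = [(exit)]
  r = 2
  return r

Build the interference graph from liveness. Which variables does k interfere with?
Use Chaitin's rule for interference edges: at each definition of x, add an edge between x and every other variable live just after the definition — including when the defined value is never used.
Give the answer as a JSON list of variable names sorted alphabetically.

Answer: ["f"]

Analysis:
Block summaries:
  B0: def={f,r} ue=∅
  B1: def={p} ue={f}
  B2: def={m,r} ue={r}
  B3: def={f,m} ue=∅
  B4: def={f,r} ue={f,r}
  B5: def={f,k} ue=∅
  B6: def={r} ue=∅
  B7: def={r} ue=∅

Backward fixpoint:
  B0 li=∅ lo={f,r}
  B1 li={f,r} lo={f,r}
  B2 li={f,r} lo={f,r}
  B3 li={r} lo={f,r}
  B4 li={f,r} lo={f}
  B5 li=∅ lo=∅
  B6 li={f} lo={f,r}
  B7 li=∅ lo=∅

Interference:
  f — {k,m,p,r}
  k — {f}
  m — {f,r}
  p — {f,r}
  r — {f,m,p}

N(k) = ["f"]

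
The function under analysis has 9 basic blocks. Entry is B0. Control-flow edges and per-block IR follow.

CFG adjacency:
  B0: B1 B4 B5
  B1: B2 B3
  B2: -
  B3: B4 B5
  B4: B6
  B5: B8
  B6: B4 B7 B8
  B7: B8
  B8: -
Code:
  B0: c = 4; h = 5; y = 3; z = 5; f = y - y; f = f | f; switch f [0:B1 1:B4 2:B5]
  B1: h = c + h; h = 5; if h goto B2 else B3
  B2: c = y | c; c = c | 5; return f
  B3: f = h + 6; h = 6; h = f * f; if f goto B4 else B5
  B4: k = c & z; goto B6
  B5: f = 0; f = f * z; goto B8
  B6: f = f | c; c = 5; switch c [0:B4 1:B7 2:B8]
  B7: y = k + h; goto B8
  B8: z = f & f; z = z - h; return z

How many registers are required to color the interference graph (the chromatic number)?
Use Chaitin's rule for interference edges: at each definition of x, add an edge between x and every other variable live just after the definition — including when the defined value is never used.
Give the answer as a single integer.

Per-block:
  B0: def={c,f,h,y,z} ue=∅
  B1: def={h} ue={c,h}
  B2: def={c} ue={c,f,y}
  B3: def={f,h} ue={h}
  B4: def={k} ue={c,z}
  B5: def={f} ue={z}
  B6: def={c,f} ue={c,f}
  B7: def={y} ue={h,k}
  B8: def={z} ue={f,h}

Liveness:
  live B0: ∅→{c,f,h,y,z}
  live B1: {c,f,h,y,z}→{c,f,h,y,z}
  live B2: {c,f,y}→∅
  live B3: {c,h,z}→{c,f,h,z}
  live B4: {c,f,h,z}→{c,f,h,k,z}
  live B5: {h,z}→{f,h}
  live B6: {c,f,h,k,z}→{c,f,h,k,z}
  live B7: {f,h,k}→{f,h}
  live B8: {f,h}→∅

Conflict graph:
  c: {f,h,k,y,z}
  f: {c,h,k,y,z}
  h: {c,f,k,y,z}
  k: {c,f,h,z}
  y: {c,f,h,z}
  z: {c,f,h,k,y}

Registers:
  clique {c,f,h,k,z} ⇒ need ≥ 5
  assign c→R0 f→R1 h→R2 k→R4 y→R4 z→R3 — no edge inside a register ⇒ χ ≤ 5
  χ = 5

Answer: 5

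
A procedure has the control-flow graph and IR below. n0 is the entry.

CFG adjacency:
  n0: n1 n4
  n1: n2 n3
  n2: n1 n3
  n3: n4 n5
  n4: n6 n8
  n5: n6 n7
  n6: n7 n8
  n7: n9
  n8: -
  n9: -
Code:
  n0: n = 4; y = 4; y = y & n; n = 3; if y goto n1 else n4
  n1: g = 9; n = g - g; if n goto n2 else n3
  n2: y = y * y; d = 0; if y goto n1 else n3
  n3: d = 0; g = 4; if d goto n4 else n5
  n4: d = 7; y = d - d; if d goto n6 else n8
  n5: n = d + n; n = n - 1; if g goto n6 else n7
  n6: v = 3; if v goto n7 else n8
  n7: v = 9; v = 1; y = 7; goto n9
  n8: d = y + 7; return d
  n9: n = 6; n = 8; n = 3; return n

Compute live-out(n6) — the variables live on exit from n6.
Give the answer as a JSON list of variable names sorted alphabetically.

Answer: ["y"]

Working:
Per-block:
  n0 def {n,y} use ∅
  n1 def {g,n} use ∅
  n2 def {d,y} use {y}
  n3 def {d,g} use ∅
  n4 def {d,y} use ∅
  n5 def {n} use {d,g,n}
  n6 def {v} use ∅
  n7 def {v,y} use ∅
  n8 def {d} use {y}
  n9 def {n} use ∅

Liveness:
  n0 li=∅ lo={y}
  n1 li={y} lo={n,y}
  n2 li={n,y} lo={n,y}
  n3 li={n,y} lo={d,g,n,y}
  n4 li=∅ lo={y}
  n5 li={d,g,n,y} lo={y}
  n6 li={y} lo={y}
  n7 li=∅ lo=∅
  n8 li={y} lo=∅
  n9 li=∅ lo=∅

live-out(n6) = ["y"]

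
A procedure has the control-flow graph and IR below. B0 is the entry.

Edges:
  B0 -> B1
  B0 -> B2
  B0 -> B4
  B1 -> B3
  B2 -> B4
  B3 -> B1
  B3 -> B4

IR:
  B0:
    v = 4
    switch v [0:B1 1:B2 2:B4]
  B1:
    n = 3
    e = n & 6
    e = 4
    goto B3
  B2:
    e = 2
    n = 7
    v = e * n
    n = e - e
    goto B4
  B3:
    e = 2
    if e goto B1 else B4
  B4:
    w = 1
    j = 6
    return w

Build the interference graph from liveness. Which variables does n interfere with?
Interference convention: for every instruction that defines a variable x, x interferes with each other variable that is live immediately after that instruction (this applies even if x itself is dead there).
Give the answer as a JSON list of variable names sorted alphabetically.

Answer: ["e"]

Analysis:
def/use:
  B0: {v} / ∅
  B1: {e,n} / ∅
  B2: {e,n,v} / ∅
  B3: {e} / ∅
  B4: {j,w} / ∅

Live sets:
  B0: in=∅ out=∅
  B1: in=∅ out=∅
  B2: in=∅ out=∅
  B3: in=∅ out=∅
  B4: in=∅ out=∅

Conflict graph:
  e — {n,v}
  j — {w}
  n — {e}
  v — {e}
  w — {j}

N(n) = ["e"]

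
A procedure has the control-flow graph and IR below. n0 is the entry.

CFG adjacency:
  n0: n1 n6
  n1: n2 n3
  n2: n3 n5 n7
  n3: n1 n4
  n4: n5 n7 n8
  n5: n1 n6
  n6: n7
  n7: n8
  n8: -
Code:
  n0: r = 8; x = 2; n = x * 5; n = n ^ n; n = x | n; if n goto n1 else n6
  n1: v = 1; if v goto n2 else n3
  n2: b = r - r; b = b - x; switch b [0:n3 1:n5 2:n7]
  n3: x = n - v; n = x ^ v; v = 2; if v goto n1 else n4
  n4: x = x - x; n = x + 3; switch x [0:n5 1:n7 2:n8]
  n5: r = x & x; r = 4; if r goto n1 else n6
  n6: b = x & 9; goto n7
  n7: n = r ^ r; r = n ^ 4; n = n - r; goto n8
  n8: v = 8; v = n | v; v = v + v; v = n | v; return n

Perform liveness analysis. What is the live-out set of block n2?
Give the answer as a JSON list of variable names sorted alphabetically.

Per-block:
  n0: def={n,r,x} ue=∅
  n1: def={v} ue=∅
  n2: def={b} ue={r,x}
  n3: def={n,v,x} ue={n,v}
  n4: def={n,x} ue={x}
  n5: def={r} ue={x}
  n6: def={b} ue={x}
  n7: def={n,r} ue={r}
  n8: def={v} ue={n}

Liveness:
  n0: in=∅ out={n,r,x}
  n1: in={n,r,x} out={n,r,v,x}
  n2: in={n,r,v,x} out={n,r,v,x}
  n3: in={n,r,v} out={n,r,x}
  n4: in={r,x} out={n,r,x}
  n5: in={n,x} out={n,r,x}
  n6: in={r,x} out={r}
  n7: in={r} out={n}
  n8: in={n} out=∅

live-out(n2) = ["n", "r", "v", "x"]

Answer: ["n", "r", "v", "x"]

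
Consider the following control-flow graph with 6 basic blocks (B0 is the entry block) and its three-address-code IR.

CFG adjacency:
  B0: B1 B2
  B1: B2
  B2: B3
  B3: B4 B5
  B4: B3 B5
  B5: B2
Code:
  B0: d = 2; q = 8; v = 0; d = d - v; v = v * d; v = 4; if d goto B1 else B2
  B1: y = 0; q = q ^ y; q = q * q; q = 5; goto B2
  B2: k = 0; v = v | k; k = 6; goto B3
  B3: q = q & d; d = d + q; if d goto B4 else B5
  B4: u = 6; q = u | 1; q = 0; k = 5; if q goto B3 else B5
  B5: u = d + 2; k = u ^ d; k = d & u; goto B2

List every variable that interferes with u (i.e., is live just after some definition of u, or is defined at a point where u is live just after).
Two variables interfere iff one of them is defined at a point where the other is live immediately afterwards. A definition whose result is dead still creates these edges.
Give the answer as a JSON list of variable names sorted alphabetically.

Answer: ["d", "k", "q", "v"]

Working:
def/use:
  B0: {d,q,v} / ∅
  B1: {q,y} / {q}
  B2: {k,v} / {v}
  B3: {d,q} / {d,q}
  B4: {k,q,u} / ∅
  B5: {k,u} / {d}

Live sets:
  B0: in=∅ out={d,q,v}
  B1: in={d,q,v} out={d,q,v}
  B2: in={d,q,v} out={d,q,v}
  B3: in={d,q,v} out={d,q,v}
  B4: in={d,v} out={d,q,v}
  B5: in={d,q,v} out={d,q,v}

Interference:
  d — {k,q,u,v,y}
  k — {d,q,u,v}
  q — {d,k,u,v,y}
  u — {d,k,q,v}
  v — {d,k,q,u,y}
  y — {d,q,v}

N(u) = ["d", "k", "q", "v"]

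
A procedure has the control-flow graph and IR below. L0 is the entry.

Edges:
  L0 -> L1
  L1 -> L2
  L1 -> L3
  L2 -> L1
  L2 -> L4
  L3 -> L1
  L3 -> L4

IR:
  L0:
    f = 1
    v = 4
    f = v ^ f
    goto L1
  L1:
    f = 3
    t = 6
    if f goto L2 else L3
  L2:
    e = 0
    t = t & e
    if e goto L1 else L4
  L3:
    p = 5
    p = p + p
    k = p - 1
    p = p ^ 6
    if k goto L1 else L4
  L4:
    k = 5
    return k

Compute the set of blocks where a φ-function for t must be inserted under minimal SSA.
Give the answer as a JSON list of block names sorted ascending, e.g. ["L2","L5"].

idom tree: L1←L0 L2←L1 L3←L1 L4←L1
Join-block Dom:
  L1: preds {L0,L2,L3}: {L0} ∩ {L0,L1,L2} ∩ {L0,L1,L3} = {L0}; idom=L0
  L4: preds {L2,L3}: {L0,L1,L2} ∩ {L0,L1,L3} = {L0,L1}; idom=L1

Frontier:
  join L1 pred L0: · stop@L0
  join L1 pred L2: L2→L1 stop@L0
  join L1 pred L3: L3→L1 stop@L0
  join L4 pred L2: L2 stop@L1
  join L4 pred L3: L3 stop@L1
  L0: DF=∅
  L1: DF={L1}
  L2: DF={L1,L4}
  L3: DF={L1,L4}
  L4: DF=∅

φ for t: defs {L1,L2}
  DF⁺ = {L1,L4}

Answer: ["L1", "L4"]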